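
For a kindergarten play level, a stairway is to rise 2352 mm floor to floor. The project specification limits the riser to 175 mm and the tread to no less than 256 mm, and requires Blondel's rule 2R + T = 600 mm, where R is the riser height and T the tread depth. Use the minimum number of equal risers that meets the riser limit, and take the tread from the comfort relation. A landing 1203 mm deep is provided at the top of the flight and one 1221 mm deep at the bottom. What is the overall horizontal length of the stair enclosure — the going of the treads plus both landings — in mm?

5856 mm

⌈2352/175⌉ = 14 risers.
R = 2352 ÷ 14 = 168 mm.
From 2R + T = 600: T = 600 − 336 = 264 mm.
14 risers give 13 treads; going = 13 × 264 = 3432 mm.
Add landings: 3432 + 1203 + 1221 = 5856 mm.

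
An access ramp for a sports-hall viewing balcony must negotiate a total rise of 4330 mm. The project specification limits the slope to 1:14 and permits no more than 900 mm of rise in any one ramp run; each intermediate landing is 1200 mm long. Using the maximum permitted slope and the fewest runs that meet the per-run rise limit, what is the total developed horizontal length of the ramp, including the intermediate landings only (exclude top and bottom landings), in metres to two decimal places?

At most 900 each: 4330/900 = 4.81, giving 5 ramp runs. That means 4 intermediate landings.
Horizontal run for 4330 mm of rise at 1:14 is 4330 × 14 = 60620 mm.
Intermediate landings: 4 × 1200 = 4800 mm.
Total developed length = 60620 + 4800 = 65420 mm.
= 65.42 m.

65.42 m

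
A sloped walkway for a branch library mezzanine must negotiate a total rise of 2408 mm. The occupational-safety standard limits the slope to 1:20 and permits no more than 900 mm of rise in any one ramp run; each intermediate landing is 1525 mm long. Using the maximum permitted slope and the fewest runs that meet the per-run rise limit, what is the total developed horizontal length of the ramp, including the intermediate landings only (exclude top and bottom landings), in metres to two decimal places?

At most 900 each: 2408/900 = 2.68, giving 3 ramp runs. That means 2 intermediate landings.
Ramp run (horizontal) at 1:20: 2408 × 20 = 48160 mm.
2 intermediate landings contribute 2 × 1525 = 3050 mm.
Developed length = 48160 + 3050 = 51210 mm.
= 51.21 m.

51.21 m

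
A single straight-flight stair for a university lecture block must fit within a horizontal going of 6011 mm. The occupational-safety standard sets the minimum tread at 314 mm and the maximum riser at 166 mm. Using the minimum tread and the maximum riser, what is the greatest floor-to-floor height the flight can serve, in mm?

Treads that fit: ⌊6011 / 314⌋ = 19.
Risers = treads + 1 = 20.
Maximum height = 20 × 166 = 3320 mm.

3320 mm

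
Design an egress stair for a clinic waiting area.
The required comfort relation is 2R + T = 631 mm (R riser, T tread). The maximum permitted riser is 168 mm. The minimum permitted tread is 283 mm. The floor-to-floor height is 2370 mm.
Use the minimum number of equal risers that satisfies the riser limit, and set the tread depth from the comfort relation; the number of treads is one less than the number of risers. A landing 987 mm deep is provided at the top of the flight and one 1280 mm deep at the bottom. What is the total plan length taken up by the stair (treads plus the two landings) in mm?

⌈2370/168⌉ = 15 risers.
Riser R = 2370 / 15 = 158 mm, within the 168 mm limit.
T = 631 − 2·158 = 315 mm, which satisfies the 283 mm minimum.
Going = (15 − 1) × 315 = 4410 mm.
Enclosure = 4410 + 987 + 1280 = 6677 mm.

6677 mm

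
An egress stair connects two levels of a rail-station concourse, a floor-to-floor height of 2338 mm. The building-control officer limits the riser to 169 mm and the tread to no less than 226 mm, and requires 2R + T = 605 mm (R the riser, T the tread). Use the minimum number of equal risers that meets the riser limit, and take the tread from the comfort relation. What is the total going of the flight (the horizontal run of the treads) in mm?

3523 mm

At most 169 each: 2338/169 = 13.83, giving 14 risers.
Riser R = 2338 / 14 = 167 mm, within the 169 mm limit.
Tread T = 605 − 2 × 167 = 271 mm (≥ 226 mm).
14 risers give 13 treads; going = 13 × 271 = 3523 mm.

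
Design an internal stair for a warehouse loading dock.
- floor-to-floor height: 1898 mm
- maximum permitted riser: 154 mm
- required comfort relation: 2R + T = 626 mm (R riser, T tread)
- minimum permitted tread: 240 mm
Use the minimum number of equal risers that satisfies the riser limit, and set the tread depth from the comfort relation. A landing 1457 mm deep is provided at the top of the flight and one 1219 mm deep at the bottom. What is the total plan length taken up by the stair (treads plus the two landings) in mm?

6684 mm

1898 / 154 = 12.32, so 13 risers are needed.
Riser R = 1898 / 13 = 146 mm, within the 154 mm limit.
Tread T = 626 − 2 × 146 = 334 mm (≥ 240 mm).
Treads = 13 − 1 = 12; going = 12 × 334 = 4008 mm.
Add landings: 4008 + 1457 + 1219 = 6684 mm.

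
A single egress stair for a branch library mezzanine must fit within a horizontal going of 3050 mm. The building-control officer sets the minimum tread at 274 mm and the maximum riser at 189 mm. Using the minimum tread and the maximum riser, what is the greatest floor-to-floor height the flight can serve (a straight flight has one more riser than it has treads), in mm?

Treads that fit: ⌊3050 / 274⌋ = 11.
Risers = treads + 1 = 12.
Maximum height = 12 × 189 = 2268 mm.

2268 mm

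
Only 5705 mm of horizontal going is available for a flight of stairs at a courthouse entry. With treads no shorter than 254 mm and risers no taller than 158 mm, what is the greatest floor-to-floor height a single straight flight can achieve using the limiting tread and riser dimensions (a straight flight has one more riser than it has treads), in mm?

3634 mm

Treads that fit: ⌊5705 / 254⌋ = 22.
Risers = treads + 1 = 23.
Maximum height = 23 × 158 = 3634 mm.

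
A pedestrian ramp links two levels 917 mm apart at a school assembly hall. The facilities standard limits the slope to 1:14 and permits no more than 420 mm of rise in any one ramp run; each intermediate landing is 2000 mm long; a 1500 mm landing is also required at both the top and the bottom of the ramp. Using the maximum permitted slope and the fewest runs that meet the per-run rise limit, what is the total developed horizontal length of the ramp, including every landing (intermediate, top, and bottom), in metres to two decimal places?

917 / 420 = 2.183 → round up to 3 ramp runs. That means 2 intermediate landings.
Ramp run (horizontal) at 1:14: 917 × 14 = 12838 mm.
Intermediate landings: 2 × 2000 = 4000 mm.
Top and bottom landings: 2 × 1500 = 3000 mm.
Total = 12838 + 4000 + 3000 = 19838 mm.
= 19.84 m.

19.84 m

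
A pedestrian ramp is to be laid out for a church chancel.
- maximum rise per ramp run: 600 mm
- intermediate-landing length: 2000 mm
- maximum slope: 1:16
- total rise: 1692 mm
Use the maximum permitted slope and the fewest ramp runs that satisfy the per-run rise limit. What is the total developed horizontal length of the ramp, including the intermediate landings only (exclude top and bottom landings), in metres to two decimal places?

1692 / 600 = 2.82, so 3 ramp runs are needed. That means 2 intermediate landings.
Horizontal run for 1692 mm of rise at 1:16 is 1692 × 16 = 27072 mm.
2 intermediate landings contribute 2 × 2000 = 4000 mm.
Total developed length = 27072 + 4000 = 31072 mm.
= 31.07 m.

31.07 m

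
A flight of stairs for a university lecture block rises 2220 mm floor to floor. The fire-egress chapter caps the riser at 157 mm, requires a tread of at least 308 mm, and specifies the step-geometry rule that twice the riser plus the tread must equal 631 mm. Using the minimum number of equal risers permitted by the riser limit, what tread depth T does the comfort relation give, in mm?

At most 157 each: 2220/157 = 14.14, giving 15 risers.
R = 2220 ÷ 15 = 148 mm.
From 2R + T = 631: T = 631 − 296 = 335 mm.

335 mm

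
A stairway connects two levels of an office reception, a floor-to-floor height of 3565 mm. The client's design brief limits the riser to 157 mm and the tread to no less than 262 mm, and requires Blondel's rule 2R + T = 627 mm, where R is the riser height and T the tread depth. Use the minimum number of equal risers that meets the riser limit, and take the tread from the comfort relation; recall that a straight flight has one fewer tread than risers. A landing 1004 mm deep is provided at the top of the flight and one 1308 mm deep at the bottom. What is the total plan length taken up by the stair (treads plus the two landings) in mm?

9286 mm

⌈3565/157⌉ = 23 risers.
Riser R = 3565 / 23 = 155 mm, within the 157 mm limit.
Tread T = 627 − 2 × 155 = 317 mm (≥ 262 mm).
Treads = 23 − 1 = 22; going = 22 × 317 = 6974 mm.
Add landings: 6974 + 1004 + 1308 = 9286 mm.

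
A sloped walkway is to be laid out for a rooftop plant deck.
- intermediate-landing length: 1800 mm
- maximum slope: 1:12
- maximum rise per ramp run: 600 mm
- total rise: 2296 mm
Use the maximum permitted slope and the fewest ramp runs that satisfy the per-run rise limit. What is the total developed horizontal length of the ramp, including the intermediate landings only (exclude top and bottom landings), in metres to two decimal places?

2296 / 600 = 3.827 → round up to 4 ramp runs. That means 3 intermediate landings.
Horizontal run for 2296 mm of rise at 1:12 is 2296 × 12 = 27552 mm.
3 intermediate landings contribute 3 × 1800 = 5400 mm.
Developed length = 27552 + 5400 = 32952 mm.
= 32.95 m.

32.95 m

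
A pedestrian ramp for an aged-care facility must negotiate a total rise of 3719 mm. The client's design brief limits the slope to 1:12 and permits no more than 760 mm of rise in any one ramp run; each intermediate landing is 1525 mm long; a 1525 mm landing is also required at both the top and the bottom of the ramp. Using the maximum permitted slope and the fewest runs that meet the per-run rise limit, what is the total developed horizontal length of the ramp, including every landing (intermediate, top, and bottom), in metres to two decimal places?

⌈3719/760⌉ = 5 ramp runs. That means 4 intermediate landings.
Horizontal run for 3719 mm of rise at 1:12 is 3719 × 12 = 44628 mm.
4 intermediate landings contribute 4 × 1525 = 6100 mm.
Top and bottom landings: 2 × 1525 = 3050 mm.
Total = 44628 + 6100 + 3050 = 53778 mm.
= 53.78 m.

53.78 m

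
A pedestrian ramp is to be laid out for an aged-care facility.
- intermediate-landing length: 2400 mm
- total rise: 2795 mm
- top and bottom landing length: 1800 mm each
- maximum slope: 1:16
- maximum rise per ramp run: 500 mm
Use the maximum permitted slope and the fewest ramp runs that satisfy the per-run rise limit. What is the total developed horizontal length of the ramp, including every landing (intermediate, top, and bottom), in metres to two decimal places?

At most 500 each: 2795/500 = 5.59, giving 6 ramp runs. That means 5 intermediate landings.
Horizontal run for 2795 mm of rise at 1:16 is 2795 × 16 = 44720 mm.
5 intermediate landings contribute 5 × 2400 = 12000 mm.
Top and bottom landings: 2 × 1800 = 3600 mm.
Total = 44720 + 12000 + 3600 = 60320 mm.
= 60.32 m.

60.32 m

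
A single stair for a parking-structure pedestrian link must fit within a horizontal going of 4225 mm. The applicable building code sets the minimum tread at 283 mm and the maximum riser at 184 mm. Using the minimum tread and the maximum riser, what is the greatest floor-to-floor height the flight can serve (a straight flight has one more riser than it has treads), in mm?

Treads that fit: ⌊4225 / 283⌋ = 14.
Risers = treads + 1 = 15.
Maximum height = 15 × 184 = 2760 mm.

2760 mm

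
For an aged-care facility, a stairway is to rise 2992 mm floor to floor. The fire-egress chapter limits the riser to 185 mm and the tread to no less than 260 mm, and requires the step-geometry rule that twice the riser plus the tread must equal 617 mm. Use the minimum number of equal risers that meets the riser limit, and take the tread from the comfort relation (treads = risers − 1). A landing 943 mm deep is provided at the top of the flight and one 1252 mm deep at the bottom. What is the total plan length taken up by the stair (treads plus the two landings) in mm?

2992 / 185 = 16.17, so 17 risers are needed.
R = 2992 ÷ 17 = 176 mm.
Tread T = 617 − 2 × 176 = 265 mm (≥ 260 mm).
Treads = 17 − 1 = 16; going = 16 × 265 = 4240 mm.
Add landings: 4240 + 943 + 1252 = 6435 mm.

6435 mm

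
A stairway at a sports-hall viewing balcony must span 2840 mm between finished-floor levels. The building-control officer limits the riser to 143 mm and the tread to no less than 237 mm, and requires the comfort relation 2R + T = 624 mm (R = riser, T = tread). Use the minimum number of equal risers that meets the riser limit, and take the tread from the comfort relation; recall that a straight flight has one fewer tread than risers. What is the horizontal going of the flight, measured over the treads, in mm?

At most 143 each: 2840/143 = 19.86, giving 20 risers.
Riser R = 2840 / 20 = 142 mm, within the 143 mm limit.
From 2R + T = 624: T = 624 − 284 = 340 mm.
Treads = 20 − 1 = 19; going = 19 × 340 = 6460 mm.

6460 mm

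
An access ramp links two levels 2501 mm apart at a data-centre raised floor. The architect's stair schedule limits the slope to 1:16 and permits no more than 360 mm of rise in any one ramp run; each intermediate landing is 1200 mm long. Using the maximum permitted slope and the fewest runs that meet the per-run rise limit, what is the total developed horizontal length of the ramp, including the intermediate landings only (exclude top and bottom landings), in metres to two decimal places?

2501 / 360 = 6.95, so 7 ramp runs are needed. That means 6 intermediate landings.
Ramp run (horizontal) at 1:16: 2501 × 16 = 40016 mm.
6 intermediate landings contribute 6 × 1200 = 7200 mm.
Developed length = 40016 + 7200 = 47216 mm.
= 47.22 m.

47.22 m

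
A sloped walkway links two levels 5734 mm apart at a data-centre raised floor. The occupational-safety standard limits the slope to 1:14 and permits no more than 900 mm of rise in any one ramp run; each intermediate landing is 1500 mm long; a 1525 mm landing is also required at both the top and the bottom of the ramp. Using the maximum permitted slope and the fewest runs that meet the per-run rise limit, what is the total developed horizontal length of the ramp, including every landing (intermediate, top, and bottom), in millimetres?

92326 mm

At most 900 each: 5734/900 = 6.37, giving 7 ramp runs. That means 6 intermediate landings.
Horizontal run for 5734 mm of rise at 1:14 is 5734 × 14 = 80276 mm.
Intermediate landings: 6 × 1500 = 9000 mm.
Top and bottom landings: 2 × 1525 = 3050 mm.
Total = 80276 + 9000 + 3050 = 92326 mm.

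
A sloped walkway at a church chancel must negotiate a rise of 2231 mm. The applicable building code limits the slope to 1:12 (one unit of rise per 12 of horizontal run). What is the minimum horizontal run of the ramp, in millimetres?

26772 mm

At 1:12 the run is 12 × 2231 = 26772 mm.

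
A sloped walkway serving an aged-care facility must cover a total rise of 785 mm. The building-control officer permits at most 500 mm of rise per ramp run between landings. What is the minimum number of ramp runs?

2 runs

785 / 500 = 1.570 → round up to 2 ramp runs.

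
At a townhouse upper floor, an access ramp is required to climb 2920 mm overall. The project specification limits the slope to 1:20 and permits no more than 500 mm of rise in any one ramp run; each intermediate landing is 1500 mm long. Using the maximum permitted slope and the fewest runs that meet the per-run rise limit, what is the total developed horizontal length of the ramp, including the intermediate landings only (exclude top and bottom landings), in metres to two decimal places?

2920 / 500 = 5.84, so 6 ramp runs are needed. That means 5 intermediate landings.
Ramp run (horizontal) at 1:20: 2920 × 20 = 58400 mm.
Intermediate landings: 5 × 1500 = 7500 mm.
Total developed length = 58400 + 7500 = 65900 mm.
= 65.90 m.

65.90 m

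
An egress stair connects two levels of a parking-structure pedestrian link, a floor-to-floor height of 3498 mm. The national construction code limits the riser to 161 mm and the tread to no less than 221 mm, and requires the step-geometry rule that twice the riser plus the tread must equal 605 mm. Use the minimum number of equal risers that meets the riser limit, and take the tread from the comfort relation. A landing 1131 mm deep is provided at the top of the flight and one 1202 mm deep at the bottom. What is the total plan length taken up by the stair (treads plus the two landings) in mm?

8360 mm

At most 161 each: 3498/161 = 21.73, giving 22 risers.
Each riser is 3498/22 = 159 mm (≤ 161 mm).
Tread T = 605 − 2 × 159 = 287 mm (≥ 221 mm).
22 risers give 21 treads; going = 21 × 287 = 6027 mm.
Enclosure = 6027 + 1131 + 1202 = 8360 mm.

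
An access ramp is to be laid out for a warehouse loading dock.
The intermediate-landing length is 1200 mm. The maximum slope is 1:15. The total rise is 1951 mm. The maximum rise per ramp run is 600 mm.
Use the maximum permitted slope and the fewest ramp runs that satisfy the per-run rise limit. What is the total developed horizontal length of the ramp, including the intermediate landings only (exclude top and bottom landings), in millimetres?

1951 / 600 = 3.252 → round up to 4 ramp runs. That means 3 intermediate landings.
Horizontal run for 1951 mm of rise at 1:15 is 1951 × 15 = 29265 mm.
Intermediate landings: 3 × 1200 = 3600 mm.
Total developed length = 29265 + 3600 = 32865 mm.

32865 mm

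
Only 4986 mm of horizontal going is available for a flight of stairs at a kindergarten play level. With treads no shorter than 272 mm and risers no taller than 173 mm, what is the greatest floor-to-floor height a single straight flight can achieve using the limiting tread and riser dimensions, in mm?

Treads that fit: ⌊4986 / 272⌋ = 18.
Risers = treads + 1 = 19.
Maximum height = 19 × 173 = 3287 mm.

3287 mm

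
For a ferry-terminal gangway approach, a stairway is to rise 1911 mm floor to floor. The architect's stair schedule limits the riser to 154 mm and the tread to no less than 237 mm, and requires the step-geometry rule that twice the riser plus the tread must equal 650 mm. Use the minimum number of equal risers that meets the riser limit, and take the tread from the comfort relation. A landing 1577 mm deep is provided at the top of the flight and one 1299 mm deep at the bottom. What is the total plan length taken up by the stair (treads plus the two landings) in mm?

7148 mm

At most 154 each: 1911/154 = 12.41, giving 13 risers.
Each riser is 1911/13 = 147 mm (≤ 154 mm).
T = 650 − 2·147 = 356 mm, which satisfies the 237 mm minimum.
13 risers give 12 treads; going = 12 × 356 = 4272 mm.
Enclosure = 4272 + 1577 + 1299 = 7148 mm.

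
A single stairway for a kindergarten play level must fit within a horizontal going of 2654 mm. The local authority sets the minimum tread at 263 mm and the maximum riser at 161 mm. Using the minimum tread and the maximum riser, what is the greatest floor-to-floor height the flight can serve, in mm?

1771 mm

2654 / 263 = 10.09, so 10 treads fit.
Risers = treads + 1 = 11.
Maximum height = 11 × 161 = 1771 mm.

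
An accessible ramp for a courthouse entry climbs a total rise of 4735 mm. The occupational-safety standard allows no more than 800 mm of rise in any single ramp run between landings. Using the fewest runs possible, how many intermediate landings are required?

4735 / 800 = 5.92, so 6 ramp runs are needed.
6 runs are separated by 5 intermediate landings.

5 intermediate landings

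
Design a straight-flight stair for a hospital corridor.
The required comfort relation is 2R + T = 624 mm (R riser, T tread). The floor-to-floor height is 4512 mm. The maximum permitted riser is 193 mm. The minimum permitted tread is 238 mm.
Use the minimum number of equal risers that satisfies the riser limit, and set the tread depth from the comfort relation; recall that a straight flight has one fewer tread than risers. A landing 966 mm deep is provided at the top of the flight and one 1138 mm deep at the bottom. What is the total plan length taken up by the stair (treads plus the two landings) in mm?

4512 / 193 = 23.378 → round up to 24 risers.
Each riser is 4512/24 = 188 mm (≤ 193 mm).
Tread T = 624 − 2 × 188 = 248 mm (≥ 238 mm).
Treads = 24 − 1 = 23; going = 23 × 248 = 5704 mm.
Enclosure = 5704 + 966 + 1138 = 7808 mm.

7808 mm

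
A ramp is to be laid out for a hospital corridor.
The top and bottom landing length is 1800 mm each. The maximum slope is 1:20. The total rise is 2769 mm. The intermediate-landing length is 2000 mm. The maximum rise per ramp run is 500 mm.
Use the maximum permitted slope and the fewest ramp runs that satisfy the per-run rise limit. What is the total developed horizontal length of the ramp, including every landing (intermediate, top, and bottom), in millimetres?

2769 / 500 = 5.538 → round up to 6 ramp runs. That means 5 intermediate landings.
Ramp run (horizontal) at 1:20: 2769 × 20 = 55380 mm.
5 intermediate landings contribute 5 × 2000 = 10000 mm.
Top and bottom landings: 2 × 1800 = 3600 mm.
Total = 55380 + 10000 + 3600 = 68980 mm.

68980 mm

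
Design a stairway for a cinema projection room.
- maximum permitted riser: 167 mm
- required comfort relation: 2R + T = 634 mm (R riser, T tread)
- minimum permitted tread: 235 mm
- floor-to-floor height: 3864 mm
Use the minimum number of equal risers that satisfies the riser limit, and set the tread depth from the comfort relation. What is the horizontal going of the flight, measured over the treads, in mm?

⌈3864/167⌉ = 24 risers.
Each riser is 3864/24 = 161 mm (≤ 167 mm).
From 2R + T = 634: T = 634 − 322 = 312 mm.
Treads = 24 − 1 = 23; going = 23 × 312 = 7176 mm.

7176 mm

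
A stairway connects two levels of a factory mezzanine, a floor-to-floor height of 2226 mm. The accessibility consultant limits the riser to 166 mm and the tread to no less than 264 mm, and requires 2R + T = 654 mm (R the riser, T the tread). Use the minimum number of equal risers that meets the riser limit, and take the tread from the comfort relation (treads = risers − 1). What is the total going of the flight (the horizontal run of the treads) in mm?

At most 166 each: 2226/166 = 13.41, giving 14 risers.
Riser R = 2226 / 14 = 159 mm, within the 166 mm limit.
From 2R + T = 654: T = 654 − 318 = 336 mm.
Treads = 14 − 1 = 13; going = 13 × 336 = 4368 mm.

4368 mm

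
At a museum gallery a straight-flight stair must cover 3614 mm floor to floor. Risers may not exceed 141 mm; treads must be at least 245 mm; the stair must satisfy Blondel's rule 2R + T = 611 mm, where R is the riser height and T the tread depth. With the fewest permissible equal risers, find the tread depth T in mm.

333 mm

⌈3614/141⌉ = 26 risers.
Each riser is 3614/26 = 139 mm (≤ 141 mm).
Tread T = 611 − 2 × 139 = 333 mm (≥ 245 mm).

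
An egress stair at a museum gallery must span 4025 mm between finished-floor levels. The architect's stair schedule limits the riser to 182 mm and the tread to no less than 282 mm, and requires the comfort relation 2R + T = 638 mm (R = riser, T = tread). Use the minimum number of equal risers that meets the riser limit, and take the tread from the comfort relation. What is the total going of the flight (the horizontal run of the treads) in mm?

4025 / 182 = 22.115 → round up to 23 risers.
Each riser is 4025/23 = 175 mm (≤ 182 mm).
Tread T = 638 − 2 × 175 = 288 mm (≥ 282 mm).
Going = (23 − 1) × 288 = 6336 mm.

6336 mm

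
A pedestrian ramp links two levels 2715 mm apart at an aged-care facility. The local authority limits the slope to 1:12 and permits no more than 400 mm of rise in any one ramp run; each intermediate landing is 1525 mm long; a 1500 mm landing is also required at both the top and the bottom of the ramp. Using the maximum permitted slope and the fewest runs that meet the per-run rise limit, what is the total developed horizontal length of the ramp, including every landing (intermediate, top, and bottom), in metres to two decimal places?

2715 / 400 = 6.787 → round up to 7 ramp runs. That means 6 intermediate landings.
Horizontal run for 2715 mm of rise at 1:12 is 2715 × 12 = 32580 mm.
6 intermediate landings contribute 6 × 1525 = 9150 mm.
Top and bottom landings: 2 × 1500 = 3000 mm.
Total = 32580 + 9150 + 3000 = 44730 mm.
= 44.73 m.

44.73 m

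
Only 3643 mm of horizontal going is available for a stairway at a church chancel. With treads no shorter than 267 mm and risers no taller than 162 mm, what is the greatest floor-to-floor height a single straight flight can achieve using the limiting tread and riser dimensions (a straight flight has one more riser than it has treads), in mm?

3643 / 267 = 13.64, so 13 treads fit.
Risers = treads + 1 = 14.
Maximum height = 14 × 162 = 2268 mm.

2268 mm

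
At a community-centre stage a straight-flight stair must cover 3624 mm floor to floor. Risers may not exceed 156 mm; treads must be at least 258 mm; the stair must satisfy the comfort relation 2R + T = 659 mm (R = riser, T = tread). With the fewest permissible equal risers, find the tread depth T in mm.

357 mm

⌈3624/156⌉ = 24 risers.
R = 3624 ÷ 24 = 151 mm.
From 2R + T = 659: T = 659 − 302 = 357 mm.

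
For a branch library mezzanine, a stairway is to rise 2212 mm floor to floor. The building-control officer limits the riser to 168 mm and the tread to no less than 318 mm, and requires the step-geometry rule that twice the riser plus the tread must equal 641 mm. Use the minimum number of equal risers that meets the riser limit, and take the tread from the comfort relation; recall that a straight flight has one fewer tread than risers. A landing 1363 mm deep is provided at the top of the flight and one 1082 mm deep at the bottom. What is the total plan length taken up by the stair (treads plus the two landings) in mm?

6670 mm

⌈2212/168⌉ = 14 risers.
Each riser is 2212/14 = 158 mm (≤ 168 mm).
From 2R + T = 641: T = 641 − 316 = 325 mm.
Treads = 14 − 1 = 13; going = 13 × 325 = 4225 mm.
Add landings: 4225 + 1363 + 1082 = 6670 mm.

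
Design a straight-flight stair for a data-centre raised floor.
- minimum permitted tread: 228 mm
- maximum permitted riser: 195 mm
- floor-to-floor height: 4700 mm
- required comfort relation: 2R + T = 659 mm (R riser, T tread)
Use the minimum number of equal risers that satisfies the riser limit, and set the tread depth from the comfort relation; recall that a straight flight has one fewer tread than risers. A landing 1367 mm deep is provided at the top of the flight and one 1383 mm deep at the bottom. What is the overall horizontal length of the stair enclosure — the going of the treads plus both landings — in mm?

9542 mm

At most 195 each: 4700/195 = 24.10, giving 25 risers.
Each riser is 4700/25 = 188 mm (≤ 195 mm).
From 2R + T = 659: T = 659 − 376 = 283 mm.
Going = (25 − 1) × 283 = 6792 mm.
Enclosure = 6792 + 1367 + 1383 = 9542 mm.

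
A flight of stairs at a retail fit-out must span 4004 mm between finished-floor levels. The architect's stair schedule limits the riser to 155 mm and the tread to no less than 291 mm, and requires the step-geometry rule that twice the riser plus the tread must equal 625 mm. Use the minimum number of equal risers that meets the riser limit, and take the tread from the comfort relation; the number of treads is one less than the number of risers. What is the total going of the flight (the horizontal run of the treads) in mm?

7925 mm

At most 155 each: 4004/155 = 25.83, giving 26 risers.
Riser R = 4004 / 26 = 154 mm, within the 155 mm limit.
Tread T = 625 − 2 × 154 = 317 mm (≥ 291 mm).
Going = (26 − 1) × 317 = 7925 mm.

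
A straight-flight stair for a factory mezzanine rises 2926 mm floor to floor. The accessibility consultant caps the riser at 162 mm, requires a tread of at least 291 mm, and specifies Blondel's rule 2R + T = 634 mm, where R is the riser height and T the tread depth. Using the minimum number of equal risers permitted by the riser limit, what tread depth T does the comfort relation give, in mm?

At most 162 each: 2926/162 = 18.06, giving 19 risers.
R = 2926 ÷ 19 = 154 mm.
Tread T = 634 − 2 × 154 = 326 mm (≥ 291 mm).

326 mm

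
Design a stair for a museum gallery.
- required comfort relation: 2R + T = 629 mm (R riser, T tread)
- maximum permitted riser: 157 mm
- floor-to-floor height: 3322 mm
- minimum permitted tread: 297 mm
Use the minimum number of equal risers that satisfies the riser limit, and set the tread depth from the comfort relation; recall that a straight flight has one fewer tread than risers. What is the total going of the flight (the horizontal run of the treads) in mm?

6867 mm

⌈3322/157⌉ = 22 risers.
Riser R = 3322 / 22 = 151 mm, within the 157 mm limit.
T = 629 − 2·151 = 327 mm, which satisfies the 297 mm minimum.
22 risers give 21 treads; going = 21 × 327 = 6867 mm.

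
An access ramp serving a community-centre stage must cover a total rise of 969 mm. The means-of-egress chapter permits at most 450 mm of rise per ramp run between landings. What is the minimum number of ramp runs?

3 runs

At most 450 each: 969/450 = 2.15, giving 3 ramp runs.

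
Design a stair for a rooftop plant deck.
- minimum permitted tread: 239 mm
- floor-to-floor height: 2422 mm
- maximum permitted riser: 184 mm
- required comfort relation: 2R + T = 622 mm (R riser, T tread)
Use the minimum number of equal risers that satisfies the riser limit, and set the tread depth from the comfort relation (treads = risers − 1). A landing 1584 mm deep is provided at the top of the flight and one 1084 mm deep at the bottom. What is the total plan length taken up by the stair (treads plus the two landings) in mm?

2422 / 184 = 13.16, so 14 risers are needed.
Riser R = 2422 / 14 = 173 mm, within the 184 mm limit.
Tread T = 622 − 2 × 173 = 276 mm (≥ 239 mm).
Going = (14 − 1) × 276 = 3588 mm.
Add landings: 3588 + 1584 + 1084 = 6256 mm.

6256 mm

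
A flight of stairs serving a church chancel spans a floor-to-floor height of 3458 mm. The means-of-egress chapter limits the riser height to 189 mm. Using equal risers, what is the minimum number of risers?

19 risers

At most 189 each: 3458/189 = 18.30, giving 19 risers.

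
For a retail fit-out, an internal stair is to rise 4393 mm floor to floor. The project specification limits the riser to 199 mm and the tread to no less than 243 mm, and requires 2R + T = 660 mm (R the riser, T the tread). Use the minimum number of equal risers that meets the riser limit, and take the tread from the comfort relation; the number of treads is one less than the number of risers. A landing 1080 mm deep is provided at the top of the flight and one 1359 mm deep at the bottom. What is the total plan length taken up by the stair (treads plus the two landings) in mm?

8555 mm

At most 199 each: 4393/199 = 22.08, giving 23 risers.
R = 4393 ÷ 23 = 191 mm.
T = 660 − 2·191 = 278 mm, which satisfies the 243 mm minimum.
Going = (23 − 1) × 278 = 6116 mm.
Add landings: 6116 + 1080 + 1359 = 8555 mm.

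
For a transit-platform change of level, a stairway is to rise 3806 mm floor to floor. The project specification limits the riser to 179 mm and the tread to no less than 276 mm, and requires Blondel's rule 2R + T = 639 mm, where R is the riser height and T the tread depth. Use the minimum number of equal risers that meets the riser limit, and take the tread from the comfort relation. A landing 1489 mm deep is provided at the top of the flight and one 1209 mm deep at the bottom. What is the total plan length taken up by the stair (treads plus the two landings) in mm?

⌈3806/179⌉ = 22 risers.
Each riser is 3806/22 = 173 mm (≤ 179 mm).
Tread T = 639 − 2 × 173 = 293 mm (≥ 276 mm).
22 risers give 21 treads; going = 21 × 293 = 6153 mm.
Enclosure = 6153 + 1489 + 1209 = 8851 mm.

8851 mm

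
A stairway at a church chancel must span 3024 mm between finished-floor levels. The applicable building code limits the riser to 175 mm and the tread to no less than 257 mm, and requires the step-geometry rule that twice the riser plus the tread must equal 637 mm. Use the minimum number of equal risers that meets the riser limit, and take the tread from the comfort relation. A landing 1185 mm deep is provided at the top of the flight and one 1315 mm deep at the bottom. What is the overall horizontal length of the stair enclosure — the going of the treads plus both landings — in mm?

7617 mm

At most 175 each: 3024/175 = 17.28, giving 18 risers.
R = 3024 ÷ 18 = 168 mm.
T = 637 − 2·168 = 301 mm, which satisfies the 257 mm minimum.
Going = (18 − 1) × 301 = 5117 mm.
Add landings: 5117 + 1185 + 1315 = 7617 mm.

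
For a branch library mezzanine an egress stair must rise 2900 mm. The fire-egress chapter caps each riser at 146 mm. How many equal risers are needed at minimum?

20 risers

At most 146 each: 2900/146 = 19.86, giving 20 risers.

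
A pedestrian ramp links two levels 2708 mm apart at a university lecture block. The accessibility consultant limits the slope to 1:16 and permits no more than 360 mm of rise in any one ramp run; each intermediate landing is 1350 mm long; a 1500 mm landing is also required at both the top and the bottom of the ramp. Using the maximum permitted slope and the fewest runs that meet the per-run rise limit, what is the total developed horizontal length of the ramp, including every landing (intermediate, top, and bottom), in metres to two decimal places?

2708 / 360 = 7.522 → round up to 8 ramp runs. That means 7 intermediate landings.
Ramp run (horizontal) at 1:16: 2708 × 16 = 43328 mm.
7 intermediate landings contribute 7 × 1350 = 9450 mm.
Top and bottom landings: 2 × 1500 = 3000 mm.
Total = 43328 + 9450 + 3000 = 55778 mm.
= 55.78 m.

55.78 m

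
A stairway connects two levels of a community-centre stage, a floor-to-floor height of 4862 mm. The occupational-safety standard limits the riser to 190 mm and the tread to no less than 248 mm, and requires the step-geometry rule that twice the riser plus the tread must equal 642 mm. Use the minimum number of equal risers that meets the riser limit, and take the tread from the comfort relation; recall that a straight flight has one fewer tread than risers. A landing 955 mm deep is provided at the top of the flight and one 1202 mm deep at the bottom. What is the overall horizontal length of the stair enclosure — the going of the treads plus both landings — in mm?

8857 mm

4862 / 190 = 25.589 → round up to 26 risers.
R = 4862 ÷ 26 = 187 mm.
Tread T = 642 − 2 × 187 = 268 mm (≥ 248 mm).
Going = (26 − 1) × 268 = 6700 mm.
Add landings: 6700 + 955 + 1202 = 8857 mm.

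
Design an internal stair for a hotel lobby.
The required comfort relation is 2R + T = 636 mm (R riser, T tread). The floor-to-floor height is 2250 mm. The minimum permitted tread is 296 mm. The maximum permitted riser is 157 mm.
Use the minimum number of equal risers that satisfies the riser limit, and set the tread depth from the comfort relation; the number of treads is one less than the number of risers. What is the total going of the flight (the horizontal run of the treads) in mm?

4704 mm

2250 / 157 = 14.331 → round up to 15 risers.
Riser R = 2250 / 15 = 150 mm, within the 157 mm limit.
Tread T = 636 − 2 × 150 = 336 mm (≥ 296 mm).
15 risers give 14 treads; going = 14 × 336 = 4704 mm.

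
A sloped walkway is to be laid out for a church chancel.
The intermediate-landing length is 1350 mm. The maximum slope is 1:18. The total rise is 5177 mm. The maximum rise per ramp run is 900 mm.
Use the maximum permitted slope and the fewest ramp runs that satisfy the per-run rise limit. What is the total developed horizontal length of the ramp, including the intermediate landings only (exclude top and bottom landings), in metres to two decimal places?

⌈5177/900⌉ = 6 ramp runs. That means 5 intermediate landings.
Horizontal run for 5177 mm of rise at 1:18 is 5177 × 18 = 93186 mm.
Intermediate landings: 5 × 1350 = 6750 mm.
Total developed length = 93186 + 6750 = 99936 mm.
= 99.94 m.

99.94 m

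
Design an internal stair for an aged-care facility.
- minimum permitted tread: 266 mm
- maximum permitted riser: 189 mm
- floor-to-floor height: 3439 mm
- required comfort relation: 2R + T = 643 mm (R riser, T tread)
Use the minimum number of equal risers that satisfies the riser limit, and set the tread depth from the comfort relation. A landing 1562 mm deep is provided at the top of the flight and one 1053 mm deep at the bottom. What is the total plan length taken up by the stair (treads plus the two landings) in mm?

7673 mm

3439 / 189 = 18.20, so 19 risers are needed.
R = 3439 ÷ 19 = 181 mm.
T = 643 − 2·181 = 281 mm, which satisfies the 266 mm minimum.
Treads = 19 − 1 = 18; going = 18 × 281 = 5058 mm.
Enclosure = 5058 + 1562 + 1053 = 7673 mm.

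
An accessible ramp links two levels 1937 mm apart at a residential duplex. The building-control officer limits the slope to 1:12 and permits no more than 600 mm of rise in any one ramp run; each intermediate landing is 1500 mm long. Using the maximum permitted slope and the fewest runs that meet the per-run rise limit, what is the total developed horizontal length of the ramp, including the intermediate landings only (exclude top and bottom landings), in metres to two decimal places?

27.74 m

1937 / 600 = 3.23, so 4 ramp runs are needed. That means 3 intermediate landings.
Ramp run (horizontal) at 1:12: 1937 × 12 = 23244 mm.
3 intermediate landings contribute 3 × 1500 = 4500 mm.
Developed length = 23244 + 4500 = 27744 mm.
= 27.74 m.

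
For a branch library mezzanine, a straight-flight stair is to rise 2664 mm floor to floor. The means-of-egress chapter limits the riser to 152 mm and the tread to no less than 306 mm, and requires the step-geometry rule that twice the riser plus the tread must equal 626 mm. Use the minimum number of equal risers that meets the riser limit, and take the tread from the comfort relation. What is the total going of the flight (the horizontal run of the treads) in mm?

2664 / 152 = 17.526 → round up to 18 risers.
R = 2664 ÷ 18 = 148 mm.
Tread T = 626 − 2 × 148 = 330 mm (≥ 306 mm).
Treads = 18 − 1 = 17; going = 17 × 330 = 5610 mm.

5610 mm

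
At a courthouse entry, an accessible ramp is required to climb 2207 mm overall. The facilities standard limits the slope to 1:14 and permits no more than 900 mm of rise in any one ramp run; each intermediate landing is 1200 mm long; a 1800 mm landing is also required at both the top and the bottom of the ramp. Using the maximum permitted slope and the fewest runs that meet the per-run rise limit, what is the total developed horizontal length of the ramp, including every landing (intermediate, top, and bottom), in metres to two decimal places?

36.90 m

2207 / 900 = 2.45, so 3 ramp runs are needed. That means 2 intermediate landings.
Horizontal run for 2207 mm of rise at 1:14 is 2207 × 14 = 30898 mm.
Intermediate landings: 2 × 1200 = 2400 mm.
Top and bottom landings: 2 × 1800 = 3600 mm.
Total = 30898 + 2400 + 3600 = 36898 mm.
= 36.90 m.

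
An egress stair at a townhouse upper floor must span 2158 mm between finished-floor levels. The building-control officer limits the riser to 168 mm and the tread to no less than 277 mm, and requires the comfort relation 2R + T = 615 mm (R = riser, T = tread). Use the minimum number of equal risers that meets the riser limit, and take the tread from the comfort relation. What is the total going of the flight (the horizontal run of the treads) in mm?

3396 mm

At most 168 each: 2158/168 = 12.85, giving 13 risers.
Riser R = 2158 / 13 = 166 mm, within the 168 mm limit.
Tread T = 615 − 2 × 166 = 283 mm (≥ 277 mm).
Treads = 13 − 1 = 12; going = 12 × 283 = 3396 mm.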